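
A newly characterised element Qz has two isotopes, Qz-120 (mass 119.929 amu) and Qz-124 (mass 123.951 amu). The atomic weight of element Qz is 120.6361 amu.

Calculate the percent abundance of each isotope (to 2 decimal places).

With x = fraction of Qz-120 (so Qz-124 is 1 − x):
119.929·x + 123.951·(1 − x) = 120.6361
(119.929 − 123.951)·x = 120.6361 − 123.951
x = -3.3149 / -4.022 = 0.82419 → 82.42% Qz-120, 17.58% Qz-124.

Qz-120: 82.42%, Qz-124: 17.58%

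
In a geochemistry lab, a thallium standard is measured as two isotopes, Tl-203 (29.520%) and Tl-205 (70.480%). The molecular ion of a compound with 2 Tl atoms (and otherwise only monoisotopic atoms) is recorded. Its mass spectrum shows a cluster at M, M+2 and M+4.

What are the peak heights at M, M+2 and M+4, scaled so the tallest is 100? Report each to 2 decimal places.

17.54 : 83.77 : 100.00

Each Tl atom is independently Tl-203 (p = 0.29520) or Tl-205 (q = 0.70480); the cluster is the binomial expansion (p + q)^2.
P(M) = 0.29520^2 = 0.087143
P(M+2) = 2 × 0.29520^1 × 0.70480^1 = 0.416114
P(M+4) = 0.70480^2 = 0.496743
The M+4 peak is largest (0.496743); scaling to 100 gives 17.54 : 83.77 : 100.00.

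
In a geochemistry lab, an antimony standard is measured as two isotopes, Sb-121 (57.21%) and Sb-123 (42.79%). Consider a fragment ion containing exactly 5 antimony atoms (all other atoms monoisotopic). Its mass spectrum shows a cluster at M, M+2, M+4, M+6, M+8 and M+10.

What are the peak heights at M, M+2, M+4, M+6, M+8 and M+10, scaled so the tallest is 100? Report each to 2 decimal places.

Each Sb atom is independently Sb-121 (p = 0.5721) or Sb-123 (q = 0.4279); the cluster is the binomial expansion (p + q)^5.
P(M) = 0.5721^5 = 0.061286
P(M+2) = 5 × 0.5721^4 × 0.4279^1 = 0.229192
P(M+4) = 10 × 0.5721^3 × 0.4279^2 = 0.342847
P(M+6) = 10 × 0.5721^2 × 0.4279^3 = 0.256431
P(M+8) = 5 × 0.5721^1 × 0.4279^4 = 0.095898
P(M+10) = 0.4279^5 = 0.014345
The M+4 peak is largest (0.342847); scaling to 100 gives 17.88 : 66.85 : 100.00 : 74.79 : 27.97 : 4.18.

17.88 : 66.85 : 100.00 : 74.79 : 27.97 : 4.18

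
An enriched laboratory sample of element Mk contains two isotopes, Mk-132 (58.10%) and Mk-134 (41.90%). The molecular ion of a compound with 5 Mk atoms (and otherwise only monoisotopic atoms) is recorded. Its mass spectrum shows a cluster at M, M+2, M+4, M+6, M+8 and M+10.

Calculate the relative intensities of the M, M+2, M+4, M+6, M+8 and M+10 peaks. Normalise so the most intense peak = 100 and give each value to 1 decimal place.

19.2 : 69.3 : 100.0 : 72.1 : 26.0 : 3.8

Expanding (0.5810 + 0.4190)^5:
P(M) = 0.5810^5 = 0.066203
P(M+2) = 5 × 0.5810^4 × 0.4190^1 = 0.238720
P(M+4) = 10 × 0.5810^3 × 0.4190^2 = 0.344315
P(M+6) = 10 × 0.5810^2 × 0.4190^3 = 0.248310
P(M+8) = 5 × 0.5810^1 × 0.4190^4 = 0.089537
P(M+10) = 0.4190^5 = 0.012914
The M+4 peak is largest (0.344315); scaling to 100 gives 19.2 : 69.3 : 100.0 : 72.1 : 26.0 : 3.8.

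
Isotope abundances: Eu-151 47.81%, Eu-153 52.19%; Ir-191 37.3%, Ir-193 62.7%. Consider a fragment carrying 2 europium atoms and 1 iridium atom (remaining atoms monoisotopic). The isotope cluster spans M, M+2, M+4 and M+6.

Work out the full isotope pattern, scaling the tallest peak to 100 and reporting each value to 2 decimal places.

20.57 : 79.48 : 100.00 : 41.20

Europium pattern (n=2): 0.22857961 : 0.49904078 : 0.27237961
Iridium pattern (n=1): 0.3730 : 0.6270
Convolve the two distributions (both contribute in 2-u steps):
  M: 0.22857961×0.3730 = 0.085260
  M+2: 0.22857961×0.6270 + 0.49904078×0.3730 = 0.329462
  M+4: 0.49904078×0.6270 + 0.27237961×0.3730 = 0.414496
  M+6: 0.27237961×0.6270 = 0.170782
Scale to base peak (0.414496) = 100: 20.57 : 79.48 : 100.00 : 41.20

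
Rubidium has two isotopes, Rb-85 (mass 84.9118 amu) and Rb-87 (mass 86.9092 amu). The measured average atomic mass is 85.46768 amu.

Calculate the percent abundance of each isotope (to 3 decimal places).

With x = fraction of Rb-85 (so Rb-87 is 1 − x):
84.9118·x + 86.9092·(1 − x) = 85.46768
(84.9118 − 86.9092)·x = 85.46768 − 86.9092
x = -1.44152 / -1.9974 = 0.72170 → 72.170% Rb-85, 27.830% Rb-87.

Rb-85: 72.170%, Rb-87: 27.830%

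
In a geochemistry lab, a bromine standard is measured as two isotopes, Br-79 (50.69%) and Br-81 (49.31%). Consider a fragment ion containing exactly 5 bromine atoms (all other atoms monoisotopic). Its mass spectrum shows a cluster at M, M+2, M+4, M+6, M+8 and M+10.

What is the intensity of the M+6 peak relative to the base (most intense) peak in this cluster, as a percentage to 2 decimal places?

97.28%

(0.5069 + 0.4931)^5 gives M 0.0335, M+2 0.1628, M+4 0.3167, M+6 0.3081, M+8 0.1498, M+10 0.0292; the largest is M+4.
P(M+4) = C(5,2) × 0.5069^3 × 0.4931^2 = 10 × 0.13024674 × 0.24314761 = 0.316692 (base)
P(M+6) = C(5,3) × 0.5069^2 × 0.4931^3 = 10 × 0.25694761 × 0.11989609 = 0.308070
Relative intensity = 0.308070 / 0.316692 × 100 = 97.28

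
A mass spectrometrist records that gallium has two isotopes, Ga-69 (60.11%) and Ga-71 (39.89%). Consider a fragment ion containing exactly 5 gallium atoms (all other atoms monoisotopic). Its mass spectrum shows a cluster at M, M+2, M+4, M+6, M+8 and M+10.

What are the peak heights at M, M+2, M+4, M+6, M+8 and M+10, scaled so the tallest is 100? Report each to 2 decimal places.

22.71 : 75.34 : 100.00 : 66.36 : 22.02 : 2.92

Expanding (0.6011 + 0.3989)^5:
P(M) = 0.6011^5 = 0.078475
P(M+2) = 5 × 0.6011^4 × 0.3989^1 = 0.260388
P(M+4) = 10 × 0.6011^3 × 0.3989^2 = 0.345596
P(M+6) = 10 × 0.6011^2 × 0.3989^3 = 0.229343
P(M+8) = 5 × 0.6011^1 × 0.3989^4 = 0.076098
P(M+10) = 0.3989^5 = 0.010100
The M+4 peak is largest (0.345596); scaling to 100 gives 22.71 : 75.34 : 100.00 : 66.36 : 22.02 : 2.92.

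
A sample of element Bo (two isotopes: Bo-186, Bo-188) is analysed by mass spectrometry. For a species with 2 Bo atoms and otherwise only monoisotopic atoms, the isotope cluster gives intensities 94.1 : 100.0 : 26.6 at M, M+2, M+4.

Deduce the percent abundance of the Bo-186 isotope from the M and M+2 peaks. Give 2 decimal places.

Let p = fractional abundance of Bo-186. I(M+2)/I(M) = [C(2,1)·p^1·(1−p)] / p^2 = 2·(1−p)/p = 100.0/94.1 = 1.0627
(1−p)/p = 1.0627/2 = 0.5313  ⇒  p = 1/(1 + 0.5313) = 0.6530
Bo-186: 65.30%, Bo-188: 34.70%.

65.30%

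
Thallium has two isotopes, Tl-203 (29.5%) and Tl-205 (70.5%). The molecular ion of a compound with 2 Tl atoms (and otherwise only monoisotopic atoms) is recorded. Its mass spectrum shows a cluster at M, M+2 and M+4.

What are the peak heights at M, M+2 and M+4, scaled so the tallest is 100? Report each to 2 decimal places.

The 2 Tl atoms are independent, so intensities follow the terms of (0.295 + 0.705)^2.
P(M) = 0.295^2 = 0.087025
P(M+2) = 2 × 0.295^1 × 0.705^1 = 0.415950
P(M+4) = 0.705^2 = 0.497025
The M+4 peak is largest (0.497025); scaling to 100 gives 17.51 : 83.69 : 100.00.

17.51 : 83.69 : 100.00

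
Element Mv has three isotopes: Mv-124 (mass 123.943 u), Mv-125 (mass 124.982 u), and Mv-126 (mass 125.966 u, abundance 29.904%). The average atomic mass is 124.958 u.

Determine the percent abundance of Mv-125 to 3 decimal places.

39.465%

Let x and y be the fractions of Mv-124 and Mv-125. Then x + y = 1 − 0.29904 = 0.70096 and 123.943x + 124.982y = 124.958 − 0.29904×125.966 = 87.28912736.
Substituting: 123.943x + 124.982(0.70096 − x) = 87.28912736
(123.943 − 124.982)x = -0.31825536  ⇒  x = 0.30631, y = 0.39465
Mv-124: 30.631%, Mv-125: 39.465%.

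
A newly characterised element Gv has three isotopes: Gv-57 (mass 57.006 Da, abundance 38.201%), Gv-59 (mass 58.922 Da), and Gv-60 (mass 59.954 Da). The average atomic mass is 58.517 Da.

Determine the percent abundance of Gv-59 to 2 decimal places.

The remaining 61.799% is split between Gv-59 (fraction x) and Gv-60 (fraction 0.61799 − x).
Substituting: 58.922x + 59.954(0.61799 − x) = 36.74013794
(58.922 − 59.954)x = -0.31083452  ⇒  x = 0.30120, y = 0.31679
Gv-59: 30.12%, Gv-60: 31.68%.

30.12%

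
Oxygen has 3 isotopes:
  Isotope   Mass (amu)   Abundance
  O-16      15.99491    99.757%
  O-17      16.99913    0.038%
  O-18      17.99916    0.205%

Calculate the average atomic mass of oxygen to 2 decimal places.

16.00 amu

Weight each isotope mass by its fractional abundance: 0.99757 × 15.99491 + 0.00038 × 16.99913 + 0.00205 × 17.99916
= 15.956042 + 0.006460 + 0.036898 = 15.999400 amu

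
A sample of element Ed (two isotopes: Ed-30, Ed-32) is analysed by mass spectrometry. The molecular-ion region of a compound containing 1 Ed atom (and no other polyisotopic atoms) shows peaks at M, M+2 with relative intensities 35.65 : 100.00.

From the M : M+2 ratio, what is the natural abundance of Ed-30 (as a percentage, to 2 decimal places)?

26.28%

Let p = fractional abundance of Ed-30. I(M+2)/I(M) = [C(1,1)·p^0·(1−p)] / p^1 = 1·(1−p)/p = 100.00/35.65 = 2.8050
(1−p)/p = 2.8050/1 = 2.8050  ⇒  p = 1/(1 + 2.8050) = 0.2628
Ed-30: 26.28%, Ed-32: 73.72%.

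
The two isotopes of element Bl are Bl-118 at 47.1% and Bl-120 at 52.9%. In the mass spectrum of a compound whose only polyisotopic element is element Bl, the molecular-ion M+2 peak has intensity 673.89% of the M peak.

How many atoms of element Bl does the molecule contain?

6

The M+2/M ratio from n Bl atoms is n · q/p = n · 0.529/0.471.
n = 6.7389 × 0.471/0.529 = 6.00 ≈ 6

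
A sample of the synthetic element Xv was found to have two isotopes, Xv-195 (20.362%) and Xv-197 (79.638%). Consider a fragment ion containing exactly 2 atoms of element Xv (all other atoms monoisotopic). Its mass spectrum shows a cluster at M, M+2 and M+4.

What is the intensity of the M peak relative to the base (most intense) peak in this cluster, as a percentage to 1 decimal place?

6.5%

Term probabilities: M 0.0415, M+2 0.3243, M+4 0.6342. Base peak = M+4.
P(M+4) = C(2,2) × 0.20362^0 × 0.79638^2 = 1 × 1.0000 × 0.6342211 = 0.634221 (base)
P(M) = C(2,0) × 0.20362^2 × 0.79638^0 = 1 × 0.0414611 × 1.0000 = 0.041461
Relative intensity = 0.041461 / 0.634221 × 100 = 6.5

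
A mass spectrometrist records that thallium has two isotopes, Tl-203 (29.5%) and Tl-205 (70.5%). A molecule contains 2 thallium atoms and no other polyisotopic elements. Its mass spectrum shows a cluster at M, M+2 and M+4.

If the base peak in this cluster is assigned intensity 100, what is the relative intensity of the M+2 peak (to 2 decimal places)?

83.69

(0.295 + 0.705)^2 gives M 0.0870, M+2 0.4160, M+4 0.4970; the largest is M+4.
P(M+4) = C(2,2) × 0.295^0 × 0.705^2 = 1 × 1.0000 × 0.497025 = 0.497025 (base)
P(M+2) = C(2,1) × 0.295^1 × 0.705^1 = 2 × 0.2950 × 0.7050 = 0.415950
Relative intensity = 0.415950 / 0.497025 × 100 = 83.69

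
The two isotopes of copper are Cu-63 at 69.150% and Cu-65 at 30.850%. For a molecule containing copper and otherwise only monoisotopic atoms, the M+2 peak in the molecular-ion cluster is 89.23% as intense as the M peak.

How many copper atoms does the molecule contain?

2

With n Cu atoms, P(M+2)/P(M) = C(n,1)·p^(n−1)q / p^n = n·q/p = n · 0.30850/0.69150.
n = 0.8923 × 0.69150/0.30850 = 2.00 ≈ 2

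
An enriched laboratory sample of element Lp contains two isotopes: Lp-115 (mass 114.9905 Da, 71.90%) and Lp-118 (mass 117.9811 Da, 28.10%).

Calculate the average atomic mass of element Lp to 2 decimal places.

115.83 Da

Ar = Σ fᵢ·mᵢ = 0.7190 × 114.9905 + 0.2810 × 117.9811
= 82.67817 + 33.15269 = 115.83086 Da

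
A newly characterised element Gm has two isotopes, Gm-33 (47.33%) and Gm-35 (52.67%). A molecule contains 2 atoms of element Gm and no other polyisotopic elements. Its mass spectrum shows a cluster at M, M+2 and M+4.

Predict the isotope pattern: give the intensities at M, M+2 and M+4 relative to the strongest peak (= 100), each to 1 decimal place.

Expanding (0.4733 + 0.5267)^2:
P(M) = 0.4733^2 = 0.224013
P(M+2) = 2 × 0.4733^1 × 0.5267^1 = 0.498574
P(M+4) = 0.5267^2 = 0.277413
The M+2 peak is largest (0.498574); scaling to 100 gives 44.9 : 100.0 : 55.6.

44.9 : 100.0 : 55.6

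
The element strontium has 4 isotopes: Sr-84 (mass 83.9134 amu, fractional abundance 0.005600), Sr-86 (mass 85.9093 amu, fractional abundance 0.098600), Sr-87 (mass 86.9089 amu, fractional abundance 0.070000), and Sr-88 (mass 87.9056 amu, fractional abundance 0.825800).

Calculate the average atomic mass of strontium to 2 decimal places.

87.62 amu

The abundance-weighted mean is 0.005600 × 83.9134 + 0.098600 × 85.9093 + 0.070000 × 86.9089 + 0.825800 × 87.9056
= 0.46992 + 8.47066 + 6.08362 + 72.59244 = 87.61664 amu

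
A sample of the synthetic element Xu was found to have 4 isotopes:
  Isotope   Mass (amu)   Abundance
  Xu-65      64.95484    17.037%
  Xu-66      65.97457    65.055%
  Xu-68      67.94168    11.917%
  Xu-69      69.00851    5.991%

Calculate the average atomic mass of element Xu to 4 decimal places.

66.2170 amu

Weight each isotope mass by its fractional abundance: 0.17037 × 64.95484 + 0.65055 × 65.97457 + 0.11917 × 67.94168 + 0.05991 × 69.00851
= 11.066356 + 42.919757 + 8.096610 + 4.134300 = 66.217023 amu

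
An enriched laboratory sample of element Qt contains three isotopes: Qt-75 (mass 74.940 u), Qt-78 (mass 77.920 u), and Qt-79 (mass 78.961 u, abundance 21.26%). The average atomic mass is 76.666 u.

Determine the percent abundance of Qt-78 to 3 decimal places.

29.233%

The remaining 78.74% is split between Qt-75 (fraction x) and Qt-78 (fraction 0.7874 − x).
Substituting: 74.940x + 77.920(0.7874 − x) = 59.8788914
(74.940 − 77.920)x = -1.4753166  ⇒  x = 0.49507, y = 0.29233
Qt-75: 49.507%, Qt-78: 29.233%.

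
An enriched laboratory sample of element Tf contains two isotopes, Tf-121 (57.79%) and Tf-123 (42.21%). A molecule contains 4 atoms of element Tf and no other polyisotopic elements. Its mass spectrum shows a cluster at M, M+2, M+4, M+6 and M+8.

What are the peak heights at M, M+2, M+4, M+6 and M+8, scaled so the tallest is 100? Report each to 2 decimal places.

31.24 : 91.27 : 100.00 : 48.69 : 8.89

Each Tf atom is independently Tf-121 (p = 0.5779) or Tf-123 (q = 0.4221); the cluster is the binomial expansion (p + q)^4.
P(M) = 0.5779^4 = 0.111535
P(M+2) = 4 × 0.5779^3 × 0.4221^1 = 0.325862
P(M+4) = 6 × 0.5779^2 × 0.4221^2 = 0.357016
P(M+6) = 4 × 0.5779^1 × 0.4221^3 = 0.173844
P(M+8) = 0.4221^4 = 0.031744
The M+4 peak is largest (0.357016); scaling to 100 gives 31.24 : 91.27 : 100.00 : 48.69 : 8.89.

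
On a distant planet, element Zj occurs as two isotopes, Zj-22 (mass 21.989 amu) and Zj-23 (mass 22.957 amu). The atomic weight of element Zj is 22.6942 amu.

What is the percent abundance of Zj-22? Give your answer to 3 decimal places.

27.149%

With x = fraction of Zj-22 (so Zj-23 is 1 − x):
21.989·x + 22.957·(1 − x) = 22.6942
(21.989 − 22.957)·x = 22.6942 − 22.957
x = -0.2628 / -0.968 = 0.27149 → 27.149% Zj-22, 72.851% Zj-23.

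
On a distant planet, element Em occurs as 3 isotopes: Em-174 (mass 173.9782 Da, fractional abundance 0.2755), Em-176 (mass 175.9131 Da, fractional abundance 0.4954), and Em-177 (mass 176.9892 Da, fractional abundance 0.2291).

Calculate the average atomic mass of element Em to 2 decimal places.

175.63 Da

Average mass = Σ (abundance × isotope mass) = 0.2755 × 173.9782 + 0.4954 × 175.9131 + 0.2291 × 176.9892
= 47.93099 + 87.14735 + 40.54823 = 175.62657 Da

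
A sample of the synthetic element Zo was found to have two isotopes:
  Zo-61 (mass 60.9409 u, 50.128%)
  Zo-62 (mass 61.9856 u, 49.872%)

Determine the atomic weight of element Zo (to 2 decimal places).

61.46 u

Average mass = Σ (abundance × isotope mass) = 0.50128 × 60.9409 + 0.49872 × 61.9856
= 30.54845 + 30.91346 = 61.46191 u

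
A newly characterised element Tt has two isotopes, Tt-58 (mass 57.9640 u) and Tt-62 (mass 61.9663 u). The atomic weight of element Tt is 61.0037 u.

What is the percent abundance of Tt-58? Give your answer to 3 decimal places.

24.051%

With x = fraction of Tt-58 (so Tt-62 is 1 − x):
57.9640·x + 61.9663·(1 − x) = 61.0037
(57.9640 − 61.9663)·x = 61.0037 − 61.9663
x = -0.9626 / -4.0023 = 0.24051 → 24.051% Tt-58, 75.949% Tt-62.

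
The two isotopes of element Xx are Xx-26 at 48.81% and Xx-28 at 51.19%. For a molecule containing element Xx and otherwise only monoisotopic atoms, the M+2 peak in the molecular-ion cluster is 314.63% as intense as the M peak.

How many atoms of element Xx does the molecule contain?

The M+2/M ratio from n Xx atoms is n · q/p = n · 0.5119/0.4881.
n = 3.1463 × 0.4881/0.5119 = 3.00 ≈ 3

3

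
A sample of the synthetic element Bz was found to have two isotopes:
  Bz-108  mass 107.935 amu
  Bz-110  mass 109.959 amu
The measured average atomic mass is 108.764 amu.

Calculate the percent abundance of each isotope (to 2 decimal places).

Writing the weighted mean with unknown fraction x of Bz-108:
107.935·x + 109.959·(1 − x) = 108.764
(107.935 − 109.959)·x = 108.764 − 109.959
x = -1.195 / -2.024 = 0.59042 → 59.04% Bz-108, 40.96% Bz-110.

Bz-108: 59.04%, Bz-110: 40.96%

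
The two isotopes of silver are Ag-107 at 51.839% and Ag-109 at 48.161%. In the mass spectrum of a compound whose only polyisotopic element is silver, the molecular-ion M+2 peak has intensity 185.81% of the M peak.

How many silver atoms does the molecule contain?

For n independent Ag atoms, I(M+2)/I(M) = n · (abundance Ag-109) / (abundance Ag-107) = n · 0.48161/0.51839.
n = 1.8581 × 0.51839/0.48161 = 2.00 ≈ 2

2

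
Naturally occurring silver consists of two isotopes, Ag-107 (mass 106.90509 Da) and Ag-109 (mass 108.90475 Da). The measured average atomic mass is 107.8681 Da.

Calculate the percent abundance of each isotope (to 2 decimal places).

Ag-107: 51.84%, Ag-109: 48.16%

Writing the weighted mean with unknown fraction x of Ag-107:
106.90509·x + 108.90475·(1 − x) = 107.8681
(106.90509 − 108.90475)·x = 107.8681 − 108.90475
x = -1.03665 / -1.99966 = 0.51841 → 51.84% Ag-107, 48.16% Ag-109.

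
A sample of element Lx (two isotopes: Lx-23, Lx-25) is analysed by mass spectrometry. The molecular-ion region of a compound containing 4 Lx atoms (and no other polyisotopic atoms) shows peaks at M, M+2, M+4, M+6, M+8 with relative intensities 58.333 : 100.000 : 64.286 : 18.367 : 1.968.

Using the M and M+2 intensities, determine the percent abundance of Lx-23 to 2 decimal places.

Let p = fractional abundance of Lx-23. I(M+2)/I(M) = [C(4,1)·p^3·(1−p)] / p^4 = 4·(1−p)/p = 100.000/58.333 = 1.7143
(1−p)/p = 1.7143/4 = 0.4286  ⇒  p = 1/(1 + 0.4286) = 0.7000
Lx-23: 70.00%, Lx-25: 30.00%.

70.00%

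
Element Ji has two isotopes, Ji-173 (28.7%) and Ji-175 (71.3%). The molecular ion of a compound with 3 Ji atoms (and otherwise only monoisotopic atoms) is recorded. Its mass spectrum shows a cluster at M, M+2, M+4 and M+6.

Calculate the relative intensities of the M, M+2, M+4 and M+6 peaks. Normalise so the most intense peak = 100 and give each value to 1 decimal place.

5.4 : 40.3 : 100.0 : 82.8

Each Ji atom is independently Ji-173 (p = 0.287) or Ji-175 (q = 0.713); the cluster is the binomial expansion (p + q)^3.
P(M) = 0.287^3 = 0.023640
P(M+2) = 3 × 0.287^2 × 0.713^1 = 0.176187
P(M+4) = 3 × 0.287^1 × 0.713^2 = 0.437706
P(M+6) = 0.713^3 = 0.362467
The M+4 peak is largest (0.437706); scaling to 100 gives 5.4 : 40.3 : 100.0 : 82.8.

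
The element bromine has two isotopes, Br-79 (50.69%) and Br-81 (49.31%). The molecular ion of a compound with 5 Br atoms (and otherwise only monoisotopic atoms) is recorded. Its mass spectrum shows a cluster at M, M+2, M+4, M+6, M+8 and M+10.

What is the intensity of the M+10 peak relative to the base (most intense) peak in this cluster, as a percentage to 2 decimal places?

9.21%

Term probabilities: M 0.0335, M+2 0.1628, M+4 0.3167, M+6 0.3081, M+8 0.1498, M+10 0.0292. Base peak = M+4.
P(M+4) = C(5,2) × 0.5069^3 × 0.4931^2 = 10 × 0.13024674 × 0.24314761 = 0.316692 (base)
P(M+10) = C(5,5) × 0.5069^0 × 0.4931^5 = 1 × 1.0000 × 0.02915245 = 0.029152
Relative intensity = 0.029152 / 0.316692 × 100 = 9.21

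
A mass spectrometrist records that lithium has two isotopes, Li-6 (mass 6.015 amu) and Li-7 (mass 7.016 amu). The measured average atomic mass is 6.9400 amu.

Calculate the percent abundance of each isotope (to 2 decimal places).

Li-6: 7.59%, Li-7: 92.41%

With x = fraction of Li-6 (so Li-7 is 1 − x):
6.015·x + 7.016·(1 − x) = 6.9400
(6.015 − 7.016)·x = 6.9400 − 7.016
x = -0.0760 / -1.001 = 0.07592 → 7.59% Li-6, 92.41% Li-7.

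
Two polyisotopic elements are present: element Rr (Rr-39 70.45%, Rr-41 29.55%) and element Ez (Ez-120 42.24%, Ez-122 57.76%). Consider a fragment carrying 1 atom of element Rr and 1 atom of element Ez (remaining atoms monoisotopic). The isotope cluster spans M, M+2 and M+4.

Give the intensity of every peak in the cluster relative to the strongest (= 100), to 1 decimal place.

56.0 : 100.0 : 32.1

Element Rr pattern (n=1): 0.7045 : 0.2955
Element Ez pattern (n=1): 0.4224 : 0.5776
Convolve the two distributions (both contribute in 2-u steps):
  M: 0.7045×0.4224 = 0.297581
  M+2: 0.7045×0.5776 + 0.2955×0.4224 = 0.531738
  M+4: 0.2955×0.5776 = 0.170681
Scale to base peak (0.531738) = 100: 56.0 : 100.0 : 32.1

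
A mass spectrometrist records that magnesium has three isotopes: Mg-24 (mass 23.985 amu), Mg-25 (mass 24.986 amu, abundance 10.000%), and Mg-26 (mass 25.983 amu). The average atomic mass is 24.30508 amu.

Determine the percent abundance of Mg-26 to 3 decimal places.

The remaining 90.000% is split between Mg-24 (fraction x) and Mg-26 (fraction 0.90000 − x).
Substituting: 23.985x + 25.983(0.90000 − x) = 21.80648
(23.985 − 25.983)x = -1.57822  ⇒  x = 0.78990, y = 0.11010
Mg-24: 78.990%, Mg-26: 11.010%.

11.010%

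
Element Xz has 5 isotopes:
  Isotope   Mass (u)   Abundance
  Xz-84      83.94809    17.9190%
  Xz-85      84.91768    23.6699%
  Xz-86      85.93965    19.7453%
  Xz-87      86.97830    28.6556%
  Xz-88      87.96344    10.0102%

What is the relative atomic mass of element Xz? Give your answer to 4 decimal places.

Ar = Σ fᵢ·mᵢ = 0.179190 × 83.94809 + 0.236699 × 84.91768 + 0.197453 × 85.93965 + 0.286556 × 86.97830 + 0.100102 × 87.96344
= 15.042658 + 20.099930 + 16.969042 + 24.924154 + 8.805316 = 85.841100 u

85.8411 u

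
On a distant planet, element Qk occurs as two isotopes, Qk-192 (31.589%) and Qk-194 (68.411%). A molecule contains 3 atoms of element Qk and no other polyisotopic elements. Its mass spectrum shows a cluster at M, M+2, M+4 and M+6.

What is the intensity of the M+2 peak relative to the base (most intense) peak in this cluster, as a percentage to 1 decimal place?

46.2%

Term probabilities: M 0.0315, M+2 0.2048, M+4 0.4435, M+6 0.3202. Base peak = M+4.
P(M+4) = C(3,2) × 0.31589^1 × 0.68411^2 = 3 × 0.31589 × 0.46800649 = 0.443516 (base)
P(M+2) = C(3,1) × 0.31589^2 × 0.68411^1 = 3 × 0.09978649 × 0.68411 = 0.204795
Relative intensity = 0.204795 / 0.443516 × 100 = 46.2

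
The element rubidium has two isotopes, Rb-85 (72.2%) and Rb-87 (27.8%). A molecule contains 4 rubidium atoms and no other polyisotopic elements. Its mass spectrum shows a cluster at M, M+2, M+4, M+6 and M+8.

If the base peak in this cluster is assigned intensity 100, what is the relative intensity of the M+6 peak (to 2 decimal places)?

14.83

Binomial terms of (0.722 + 0.278)^4: M 0.2717, M+2 0.4185, M+4 0.2417, M+6 0.0620, M+8 0.0060 → M+2 is the base peak.
P(M+2) = C(4,1) × 0.722^3 × 0.278^1 = 4 × 0.37636705 × 0.2780 = 0.418520 (base)
P(M+6) = C(4,3) × 0.722^1 × 0.278^3 = 4 × 0.7220 × 0.02148495 = 0.062049
Relative intensity = 0.062049 / 0.418520 × 100 = 14.83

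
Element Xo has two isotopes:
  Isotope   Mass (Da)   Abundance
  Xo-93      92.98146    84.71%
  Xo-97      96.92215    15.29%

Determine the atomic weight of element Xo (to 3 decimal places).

93.584 Da

Weight each isotope mass by its fractional abundance: 0.8471 × 92.98146 + 0.1529 × 96.92215
= 78.764595 + 14.819397 = 93.583992 Da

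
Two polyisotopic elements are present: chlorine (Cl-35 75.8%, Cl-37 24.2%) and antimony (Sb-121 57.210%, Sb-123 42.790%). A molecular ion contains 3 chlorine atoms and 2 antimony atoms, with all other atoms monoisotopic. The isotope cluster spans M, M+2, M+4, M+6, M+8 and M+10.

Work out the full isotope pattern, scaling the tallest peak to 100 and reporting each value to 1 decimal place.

40.8 : 100.0 : 93.7 : 41.8 : 9.0 : 0.7

Chlorine pattern (n=3): 0.43551951 : 0.41713346 : 0.13317454 : 0.01417249
Antimony pattern (n=2): 0.32729841 : 0.48960318 : 0.18309841
Convolve the two distributions (both contribute in 2-u steps):
  M: 0.43551951×0.32729841 = 0.142545
  M+2: 0.43551951×0.48960318 + 0.41713346×0.32729841 = 0.349759
  M+4: 0.43551951×0.18309841 + 0.41713346×0.48960318 + 0.13317454×0.32729841 = 0.327561
  M+6: 0.41713346×0.18309841 + 0.13317454×0.48960318 + 0.01417249×0.32729841 = 0.146218
  M+8: 0.13317454×0.18309841 + 0.01417249×0.48960318 = 0.031323
  M+10: 0.01417249×0.18309841 = 0.002595
Scale to base peak (0.349759) = 100: 40.8 : 100.0 : 93.7 : 41.8 : 9.0 : 0.7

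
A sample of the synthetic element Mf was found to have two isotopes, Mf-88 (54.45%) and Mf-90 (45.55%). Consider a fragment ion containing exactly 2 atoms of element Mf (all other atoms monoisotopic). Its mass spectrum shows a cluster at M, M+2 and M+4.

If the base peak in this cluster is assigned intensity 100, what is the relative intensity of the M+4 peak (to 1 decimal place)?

41.8

Term probabilities: M 0.2965, M+2 0.4960, M+4 0.2075. Base peak = M+2.
P(M+2) = C(2,1) × 0.5445^1 × 0.4555^1 = 2 × 0.5445 × 0.4555 = 0.496040 (base)
P(M+4) = C(2,2) × 0.5445^0 × 0.4555^2 = 1 × 1.0000 × 0.20748025 = 0.207480
Relative intensity = 0.207480 / 0.496040 × 100 = 41.8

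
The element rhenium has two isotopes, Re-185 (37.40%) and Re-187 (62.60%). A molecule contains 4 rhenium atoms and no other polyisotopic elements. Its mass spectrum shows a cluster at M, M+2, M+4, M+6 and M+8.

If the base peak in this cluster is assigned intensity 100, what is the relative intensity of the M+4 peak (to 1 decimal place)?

Term probabilities: M 0.0196, M+2 0.1310, M+4 0.3289, M+6 0.3670, M+8 0.1536. Base peak = M+6.
P(M+6) = C(4,3) × 0.3740^1 × 0.6260^3 = 4 × 0.3740 × 0.24531438 = 0.366990 (base)
P(M+4) = C(4,2) × 0.3740^2 × 0.6260^2 = 6 × 0.139876 × 0.391876 = 0.328884
Relative intensity = 0.328884 / 0.366990 × 100 = 89.6

89.6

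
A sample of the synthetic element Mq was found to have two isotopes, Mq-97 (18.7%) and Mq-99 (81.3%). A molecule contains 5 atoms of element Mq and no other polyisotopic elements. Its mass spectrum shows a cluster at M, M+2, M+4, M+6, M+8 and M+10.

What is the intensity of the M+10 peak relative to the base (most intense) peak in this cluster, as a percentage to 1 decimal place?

Binomial terms of (0.187 + 0.813)^5: M 0.0002, M+2 0.0050, M+4 0.0432, M+6 0.1879, M+8 0.4085, M+10 0.3552 → M+8 is the base peak.
P(M+8) = C(5,4) × 0.187^1 × 0.813^4 = 5 × 0.1870 × 0.43688002 = 0.408483 (base)
P(M+10) = C(5,5) × 0.187^0 × 0.813^5 = 1 × 1.0000 × 0.35518346 = 0.355183
Relative intensity = 0.355183 / 0.408483 × 100 = 87.0

87.0%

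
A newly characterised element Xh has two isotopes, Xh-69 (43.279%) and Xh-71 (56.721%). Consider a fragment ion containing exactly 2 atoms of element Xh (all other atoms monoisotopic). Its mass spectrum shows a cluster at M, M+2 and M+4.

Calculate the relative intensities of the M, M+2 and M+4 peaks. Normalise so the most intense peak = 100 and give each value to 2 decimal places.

Each Xh atom is independently Xh-69 (p = 0.43279) or Xh-71 (q = 0.56721); the cluster is the binomial expansion (p + q)^2.
P(M) = 0.43279^2 = 0.187307
P(M+2) = 2 × 0.43279^1 × 0.56721^1 = 0.490966
P(M+4) = 0.56721^2 = 0.321727
The M+2 peak is largest (0.490966); scaling to 100 gives 38.15 : 100.00 : 65.53.

38.15 : 100.00 : 65.53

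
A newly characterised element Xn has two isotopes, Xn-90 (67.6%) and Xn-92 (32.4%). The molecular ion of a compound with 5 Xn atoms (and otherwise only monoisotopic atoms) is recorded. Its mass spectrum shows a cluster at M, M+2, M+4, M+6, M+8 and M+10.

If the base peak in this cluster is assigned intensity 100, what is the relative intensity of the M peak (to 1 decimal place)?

41.7

Term probabilities: M 0.1412, M+2 0.3383, M+4 0.3243, M+6 0.1554, M+8 0.0372, M+10 0.0036. Base peak = M+2.
P(M+2) = C(5,1) × 0.676^4 × 0.324^1 = 5 × 0.20882706 × 0.3240 = 0.338300 (base)
P(M) = C(5,0) × 0.676^5 × 0.324^0 = 1 × 0.1411671 × 1.0000 = 0.141167
Relative intensity = 0.141167 / 0.338300 × 100 = 41.7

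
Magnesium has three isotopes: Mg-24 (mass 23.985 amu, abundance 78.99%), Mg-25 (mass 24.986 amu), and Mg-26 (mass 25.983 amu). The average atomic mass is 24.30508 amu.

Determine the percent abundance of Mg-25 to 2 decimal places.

The remaining 21.01% is split between Mg-25 (fraction x) and Mg-26 (fraction 0.2101 − x).
Substituting: 24.986x + 25.983(0.2101 − x) = 5.3593285
(24.986 − 25.983)x = -0.0996998  ⇒  x = 0.10000, y = 0.11010
Mg-25: 10.00%, Mg-26: 11.01%.

10.00%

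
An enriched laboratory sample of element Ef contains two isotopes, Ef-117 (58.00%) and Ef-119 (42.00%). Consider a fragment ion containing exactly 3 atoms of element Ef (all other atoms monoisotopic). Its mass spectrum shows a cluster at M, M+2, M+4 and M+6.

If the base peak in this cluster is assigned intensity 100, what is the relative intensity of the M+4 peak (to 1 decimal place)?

(0.5800 + 0.4200)^3 gives M 0.1951, M+2 0.4239, M+4 0.3069, M+6 0.0741; the largest is M+2.
P(M+2) = C(3,1) × 0.5800^2 × 0.4200^1 = 3 × 0.3364 × 0.4200 = 0.423864 (base)
P(M+4) = C(3,2) × 0.5800^1 × 0.4200^2 = 3 × 0.5800 × 0.1764 = 0.306936
Relative intensity = 0.306936 / 0.423864 × 100 = 72.4

72.4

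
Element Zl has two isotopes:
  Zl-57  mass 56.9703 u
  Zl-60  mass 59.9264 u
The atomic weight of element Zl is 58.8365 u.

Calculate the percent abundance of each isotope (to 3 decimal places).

Zl-57: 36.870%, Zl-60: 63.130%

Let x be the fractional abundance of Zl-57; then Zl-60 has abundance 1 − x.
56.9703·x + 59.9264·(1 − x) = 58.8365
(56.9703 − 59.9264)·x = 58.8365 − 59.9264
x = -1.0899 / -2.9561 = 0.36870 → 36.870% Zl-57, 63.130% Zl-60.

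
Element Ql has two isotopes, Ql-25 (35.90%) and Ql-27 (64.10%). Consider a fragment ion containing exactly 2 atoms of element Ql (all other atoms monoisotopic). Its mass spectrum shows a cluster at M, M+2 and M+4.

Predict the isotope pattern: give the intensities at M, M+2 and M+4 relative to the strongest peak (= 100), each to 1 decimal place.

Expanding (0.3590 + 0.6410)^2:
P(M) = 0.3590^2 = 0.128881
P(M+2) = 2 × 0.3590^1 × 0.6410^1 = 0.460238
P(M+4) = 0.6410^2 = 0.410881
The M+2 peak is largest (0.460238); scaling to 100 gives 28.0 : 100.0 : 89.3.

28.0 : 100.0 : 89.3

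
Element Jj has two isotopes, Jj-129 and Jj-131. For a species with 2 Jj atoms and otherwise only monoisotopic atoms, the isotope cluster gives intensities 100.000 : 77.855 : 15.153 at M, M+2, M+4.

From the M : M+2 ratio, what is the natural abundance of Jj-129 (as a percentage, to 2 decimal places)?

Write p for the Jj-129 fraction. I(M+2)/I(M) = [C(2,1)·p^1·(1−p)] / p^2 = 2·(1−p)/p = 77.855/100.000 = 0.7786
(1−p)/p = 0.7786/2 = 0.3893  ⇒  p = 1/(1 + 0.3893) = 0.7198
Jj-129: 71.98%, Jj-131: 28.02%.

71.98%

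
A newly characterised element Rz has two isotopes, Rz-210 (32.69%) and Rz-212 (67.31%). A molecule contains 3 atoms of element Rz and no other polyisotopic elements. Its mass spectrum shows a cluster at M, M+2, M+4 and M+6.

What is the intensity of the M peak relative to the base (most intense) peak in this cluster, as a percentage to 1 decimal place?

7.9%

Term probabilities: M 0.0349, M+2 0.2158, M+4 0.4443, M+6 0.3050. Base peak = M+4.
P(M+4) = C(3,2) × 0.3269^1 × 0.6731^2 = 3 × 0.3269 × 0.45306361 = 0.444319 (base)
P(M) = C(3,0) × 0.3269^3 × 0.6731^0 = 1 × 0.03493371 × 1.0000 = 0.034934
Relative intensity = 0.034934 / 0.444319 × 100 = 7.9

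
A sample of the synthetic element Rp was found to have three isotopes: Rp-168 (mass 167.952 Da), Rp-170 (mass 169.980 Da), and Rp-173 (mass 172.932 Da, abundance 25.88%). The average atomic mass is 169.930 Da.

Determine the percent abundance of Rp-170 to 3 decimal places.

33.983%

The remaining 74.12% is split between Rp-168 (fraction x) and Rp-170 (fraction 0.7412 − x).
Substituting: 167.952x + 169.980(0.7412 − x) = 125.1751984
(167.952 − 169.980)x = -0.8139776  ⇒  x = 0.40137, y = 0.33983
Rp-168: 40.137%, Rp-170: 33.983%.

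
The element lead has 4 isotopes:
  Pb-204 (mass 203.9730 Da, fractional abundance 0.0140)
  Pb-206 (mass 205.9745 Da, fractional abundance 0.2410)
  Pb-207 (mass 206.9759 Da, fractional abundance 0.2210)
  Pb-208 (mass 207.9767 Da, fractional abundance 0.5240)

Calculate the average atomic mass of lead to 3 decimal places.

207.217 Da

Weight each isotope mass by its fractional abundance: 0.0140 × 203.9730 + 0.2410 × 205.9745 + 0.2210 × 206.9759 + 0.5240 × 207.9767
= 2.85562 + 49.63985 + 45.74167 + 108.97979 = 207.21693 Da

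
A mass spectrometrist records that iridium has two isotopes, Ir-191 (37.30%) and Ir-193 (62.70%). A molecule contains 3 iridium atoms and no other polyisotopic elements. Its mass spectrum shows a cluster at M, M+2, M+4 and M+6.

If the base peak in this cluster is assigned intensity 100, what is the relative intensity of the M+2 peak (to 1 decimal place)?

(0.3730 + 0.6270)^3 gives M 0.0519, M+2 0.2617, M+4 0.4399, M+6 0.2465; the largest is M+4.
P(M+4) = C(3,2) × 0.3730^1 × 0.6270^2 = 3 × 0.3730 × 0.393129 = 0.439911 (base)
P(M+2) = C(3,1) × 0.3730^2 × 0.6270^1 = 3 × 0.139129 × 0.6270 = 0.261702
Relative intensity = 0.261702 / 0.439911 × 100 = 59.5

59.5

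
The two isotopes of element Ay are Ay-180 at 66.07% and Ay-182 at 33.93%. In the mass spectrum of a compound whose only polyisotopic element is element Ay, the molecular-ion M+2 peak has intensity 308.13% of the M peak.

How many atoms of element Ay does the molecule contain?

6

For n independent Ay atoms, I(M+2)/I(M) = n · (abundance Ay-182) / (abundance Ay-180) = n · 0.3393/0.6607.
n = 3.0813 × 0.6607/0.3393 = 6.00 ≈ 6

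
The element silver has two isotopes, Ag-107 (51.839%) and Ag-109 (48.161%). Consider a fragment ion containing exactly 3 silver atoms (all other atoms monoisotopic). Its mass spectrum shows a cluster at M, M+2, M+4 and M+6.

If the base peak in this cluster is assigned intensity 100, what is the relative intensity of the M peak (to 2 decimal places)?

35.88

Term probabilities: M 0.1393, M+2 0.3883, M+4 0.3607, M+6 0.1117. Base peak = M+2.
P(M+2) = C(3,1) × 0.51839^2 × 0.48161^1 = 3 × 0.26872819 × 0.48161 = 0.388267 (base)
P(M) = C(3,0) × 0.51839^3 × 0.48161^0 = 1 × 0.13930601 × 1.0000 = 0.139306
Relative intensity = 0.139306 / 0.388267 × 100 = 35.88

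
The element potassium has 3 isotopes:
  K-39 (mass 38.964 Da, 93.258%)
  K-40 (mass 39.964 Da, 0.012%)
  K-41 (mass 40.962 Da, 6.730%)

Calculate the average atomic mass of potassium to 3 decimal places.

39.099 Da

Average mass = Σ (abundance × isotope mass) = 0.93258 × 38.964 + 0.00012 × 39.964 + 0.06730 × 40.962
= 36.3370 + 0.0048 + 2.7567 = 39.0985 Da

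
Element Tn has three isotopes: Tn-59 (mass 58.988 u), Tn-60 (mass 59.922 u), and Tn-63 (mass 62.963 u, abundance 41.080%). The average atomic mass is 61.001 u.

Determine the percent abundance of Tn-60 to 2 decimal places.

The remaining 58.920% is split between Tn-59 (fraction x) and Tn-60 (fraction 0.58920 − x).
Substituting: 58.988x + 59.922(0.58920 − x) = 35.1357996
(58.988 − 59.922)x = -0.1702428  ⇒  x = 0.18227, y = 0.40693
Tn-59: 18.23%, Tn-60: 40.69%.

40.69%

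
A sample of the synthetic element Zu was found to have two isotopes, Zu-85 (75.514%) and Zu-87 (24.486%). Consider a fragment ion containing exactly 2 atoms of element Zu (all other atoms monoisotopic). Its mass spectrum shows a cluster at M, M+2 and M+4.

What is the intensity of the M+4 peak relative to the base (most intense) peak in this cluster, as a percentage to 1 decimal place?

(0.75514 + 0.24486)^2 gives M 0.5702, M+2 0.3698, M+4 0.0600; the largest is M.
P(M) = C(2,0) × 0.75514^2 × 0.24486^0 = 1 × 0.57023642 × 1.0000 = 0.570236 (base)
P(M+4) = C(2,2) × 0.75514^0 × 0.24486^2 = 1 × 1.0000 × 0.05995642 = 0.059956
Relative intensity = 0.059956 / 0.570236 × 100 = 10.5

10.5%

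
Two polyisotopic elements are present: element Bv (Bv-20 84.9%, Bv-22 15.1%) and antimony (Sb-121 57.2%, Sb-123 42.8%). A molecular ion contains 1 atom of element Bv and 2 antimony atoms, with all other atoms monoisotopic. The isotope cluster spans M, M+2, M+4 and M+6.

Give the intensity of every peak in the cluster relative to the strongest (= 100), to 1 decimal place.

Element Bv pattern (n=1): 0.8490 : 0.1510
Antimony pattern (n=2): 0.327184 : 0.489632 : 0.183184
Convolve the two distributions (both contribute in 2-u steps):
  M: 0.8490×0.327184 = 0.277779
  M+2: 0.8490×0.489632 + 0.1510×0.327184 = 0.465102
  M+4: 0.8490×0.183184 + 0.1510×0.489632 = 0.229458
  M+6: 0.1510×0.183184 = 0.027661
Scale to base peak (0.465102) = 100: 59.7 : 100.0 : 49.3 : 5.9

59.7 : 100.0 : 49.3 : 5.9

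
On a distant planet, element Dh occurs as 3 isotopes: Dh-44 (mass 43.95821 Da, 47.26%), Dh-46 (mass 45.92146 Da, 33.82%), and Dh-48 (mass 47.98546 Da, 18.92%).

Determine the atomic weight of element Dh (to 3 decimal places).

45.384 Da

The abundance-weighted mean is 0.4726 × 43.95821 + 0.3382 × 45.92146 + 0.1892 × 47.98546
= 20.774650 + 15.530638 + 9.078849 = 45.384137 Da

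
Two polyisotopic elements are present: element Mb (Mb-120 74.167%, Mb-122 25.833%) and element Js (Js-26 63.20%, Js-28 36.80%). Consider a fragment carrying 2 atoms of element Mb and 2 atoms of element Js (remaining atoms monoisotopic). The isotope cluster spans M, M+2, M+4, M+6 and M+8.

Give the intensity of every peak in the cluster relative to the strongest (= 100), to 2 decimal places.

53.73 : 100.00 : 68.32 : 20.28 : 2.21

Element Mb pattern (n=2): 0.55007439 : 0.38319122 : 0.06673439
Element Js pattern (n=2): 0.399424 : 0.465152 : 0.135424
Convolve the two distributions (both contribute in 2-u steps):
  M: 0.55007439×0.399424 = 0.219713
  M+2: 0.55007439×0.465152 + 0.38319122×0.399424 = 0.408924
  M+4: 0.55007439×0.135424 + 0.38319122×0.465152 + 0.06673439×0.399424 = 0.279391
  M+6: 0.38319122×0.135424 + 0.06673439×0.465152 = 0.082935
  M+8: 0.06673439×0.135424 = 0.009037
Scale to base peak (0.408924) = 100: 53.73 : 100.00 : 68.32 : 20.28 : 2.21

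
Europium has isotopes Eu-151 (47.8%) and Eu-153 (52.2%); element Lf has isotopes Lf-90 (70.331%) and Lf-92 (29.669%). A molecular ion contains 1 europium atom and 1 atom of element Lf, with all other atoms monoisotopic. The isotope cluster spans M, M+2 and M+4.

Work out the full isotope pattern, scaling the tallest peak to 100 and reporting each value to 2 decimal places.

Europium pattern (n=1): 0.4780 : 0.5220
Element Lf pattern (n=1): 0.70331 : 0.29669
Convolve the two distributions (both contribute in 2-u steps):
  M: 0.4780×0.70331 = 0.336182
  M+2: 0.4780×0.29669 + 0.5220×0.70331 = 0.508946
  M+4: 0.5220×0.29669 = 0.154872
Scale to base peak (0.508946) = 100: 66.05 : 100.00 : 30.43

66.05 : 100.00 : 30.43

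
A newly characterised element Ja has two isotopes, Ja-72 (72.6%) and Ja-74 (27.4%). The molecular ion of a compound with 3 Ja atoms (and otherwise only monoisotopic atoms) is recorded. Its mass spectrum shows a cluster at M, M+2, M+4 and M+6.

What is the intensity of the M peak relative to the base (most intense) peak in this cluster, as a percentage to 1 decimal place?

88.3%

Binomial terms of (0.726 + 0.274)^3: M 0.3827, M+2 0.4333, M+4 0.1635, M+6 0.0206 → M+2 is the base peak.
P(M+2) = C(3,1) × 0.726^2 × 0.274^1 = 3 × 0.527076 × 0.2740 = 0.433256 (base)
P(M) = C(3,0) × 0.726^3 × 0.274^0 = 1 × 0.38265718 × 1.0000 = 0.382657
Relative intensity = 0.382657 / 0.433256 × 100 = 88.3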